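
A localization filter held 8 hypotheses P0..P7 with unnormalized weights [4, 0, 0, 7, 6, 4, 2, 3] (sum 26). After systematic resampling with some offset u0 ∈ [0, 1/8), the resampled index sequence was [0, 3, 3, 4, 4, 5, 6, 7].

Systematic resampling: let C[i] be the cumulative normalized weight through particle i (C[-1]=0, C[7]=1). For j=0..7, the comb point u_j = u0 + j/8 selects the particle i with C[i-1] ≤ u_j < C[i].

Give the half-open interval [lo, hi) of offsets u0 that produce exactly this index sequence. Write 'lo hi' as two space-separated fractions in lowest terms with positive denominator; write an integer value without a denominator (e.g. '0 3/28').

C = [2/13, 2/13, 2/13, 11/26, 17/26, 21/26, 23/26, 1]
j=0 picked index 0: u0 ∈ [0, 2/13)
j=1 picked index 3: u0 ∈ [3/104, 31/104)
j=2 picked index 3: u0 ∈ [-5/52, 9/52)
j=3 picked index 4: u0 ∈ [5/104, 29/104)
j=4 picked index 4: u0 ∈ [-1/13, 2/13)
j=5 picked index 5: u0 ∈ [3/104, 19/104)
j=6 picked index 6: u0 ∈ [3/52, 7/52)
j=7 picked index 7: u0 ∈ [1/104, 1/8)
intersection: [3/52, 1/8)

3/52 1/8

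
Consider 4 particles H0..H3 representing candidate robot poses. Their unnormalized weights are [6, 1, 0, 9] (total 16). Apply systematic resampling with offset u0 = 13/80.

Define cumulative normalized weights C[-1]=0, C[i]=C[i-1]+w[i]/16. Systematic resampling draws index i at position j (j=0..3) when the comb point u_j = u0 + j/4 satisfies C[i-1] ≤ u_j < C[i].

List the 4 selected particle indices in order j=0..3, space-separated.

0 1 3 3

C = [3/8, 7/16, 7/16, 1]
j=0: u_0=13/80 ∈ [0, 3/8) → index 0
j=1: u_1=33/80 ∈ [3/8, 7/16) → index 1
j=2: u_2=53/80 ∈ [7/16, 1) → index 3
j=3: u_3=73/80 ∈ [7/16, 1) → index 3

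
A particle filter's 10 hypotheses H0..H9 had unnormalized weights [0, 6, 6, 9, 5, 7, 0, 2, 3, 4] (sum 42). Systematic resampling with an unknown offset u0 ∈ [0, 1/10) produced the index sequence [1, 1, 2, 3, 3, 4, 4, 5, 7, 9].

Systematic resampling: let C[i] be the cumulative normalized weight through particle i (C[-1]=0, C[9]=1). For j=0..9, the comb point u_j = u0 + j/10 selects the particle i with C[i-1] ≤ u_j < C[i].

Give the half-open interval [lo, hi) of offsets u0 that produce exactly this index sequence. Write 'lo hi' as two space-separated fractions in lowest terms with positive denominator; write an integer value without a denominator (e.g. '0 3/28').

C = [0, 1/7, 2/7, 1/2, 13/21, 11/14, 11/14, 5/6, 19/21, 1]
j=0 picked index 1: u0 ∈ [0, 1/7)
j=1 picked index 1: u0 ∈ [-1/10, 3/70)
j=2 picked index 2: u0 ∈ [-2/35, 3/35)
j=3 picked index 3: u0 ∈ [-1/70, 1/5)
j=4 picked index 3: u0 ∈ [-4/35, 1/10)
j=5 picked index 4: u0 ∈ [0, 5/42)
j=6 picked index 4: u0 ∈ [-1/10, 2/105)
j=7 picked index 5: u0 ∈ [-17/210, 3/35)
j=8 picked index 7: u0 ∈ [-1/70, 1/30)
j=9 picked index 9: u0 ∈ [1/210, 1/10)
intersection: [1/210, 2/105)

1/210 2/105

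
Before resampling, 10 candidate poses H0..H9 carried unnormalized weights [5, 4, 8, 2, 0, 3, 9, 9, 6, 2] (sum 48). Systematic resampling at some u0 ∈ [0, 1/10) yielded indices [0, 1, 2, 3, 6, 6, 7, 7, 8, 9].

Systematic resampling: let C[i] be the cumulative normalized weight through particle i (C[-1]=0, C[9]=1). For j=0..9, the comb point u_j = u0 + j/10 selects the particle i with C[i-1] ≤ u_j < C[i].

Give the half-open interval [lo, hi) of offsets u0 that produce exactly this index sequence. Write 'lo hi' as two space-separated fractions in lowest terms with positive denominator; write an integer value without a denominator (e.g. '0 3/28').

C = [5/48, 3/16, 17/48, 19/48, 19/48, 11/24, 31/48, 5/6, 23/24, 1]
j=0 picked index 0: u0 ∈ [0, 5/48)
j=1 picked index 1: u0 ∈ [1/240, 7/80)
j=2 picked index 2: u0 ∈ [-1/80, 37/240)
j=3 picked index 3: u0 ∈ [13/240, 23/240)
j=4 picked index 6: u0 ∈ [7/120, 59/240)
j=5 picked index 6: u0 ∈ [-1/24, 7/48)
j=6 picked index 7: u0 ∈ [11/240, 7/30)
j=7 picked index 7: u0 ∈ [-13/240, 2/15)
j=8 picked index 8: u0 ∈ [1/30, 19/120)
j=9 picked index 9: u0 ∈ [7/120, 1/10)
intersection: [7/120, 7/80)

7/120 7/80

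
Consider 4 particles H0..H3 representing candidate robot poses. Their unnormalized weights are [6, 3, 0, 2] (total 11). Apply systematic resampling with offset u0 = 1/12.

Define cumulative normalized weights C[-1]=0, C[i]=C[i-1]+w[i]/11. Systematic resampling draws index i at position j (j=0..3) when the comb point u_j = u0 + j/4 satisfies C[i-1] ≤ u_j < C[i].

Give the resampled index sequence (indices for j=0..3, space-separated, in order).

C = [6/11, 9/11, 9/11, 1]
j=0: u_0=1/12 ∈ [0, 6/11) → index 0
j=1: u_1=1/3 ∈ [0, 6/11) → index 0
j=2: u_2=7/12 ∈ [6/11, 9/11) → index 1
j=3: u_3=5/6 ∈ [9/11, 1) → index 3

0 0 1 3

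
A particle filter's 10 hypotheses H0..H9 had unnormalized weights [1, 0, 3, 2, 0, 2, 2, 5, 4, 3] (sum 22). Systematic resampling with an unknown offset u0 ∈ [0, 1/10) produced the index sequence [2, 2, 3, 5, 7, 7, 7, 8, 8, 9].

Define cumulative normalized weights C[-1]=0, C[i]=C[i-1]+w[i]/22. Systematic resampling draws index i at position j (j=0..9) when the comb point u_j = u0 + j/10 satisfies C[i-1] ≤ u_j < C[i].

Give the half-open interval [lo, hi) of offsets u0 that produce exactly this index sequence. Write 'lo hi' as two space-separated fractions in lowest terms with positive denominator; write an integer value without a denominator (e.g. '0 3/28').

3/55 7/110

C = [1/22, 1/22, 2/11, 3/11, 3/11, 4/11, 5/11, 15/22, 19/22, 1]
j=0 picked index 2: u0 ∈ [1/22, 2/11)
j=1 picked index 2: u0 ∈ [-3/55, 9/110)
j=2 picked index 3: u0 ∈ [-1/55, 4/55)
j=3 picked index 5: u0 ∈ [-3/110, 7/110)
j=4 picked index 7: u0 ∈ [3/55, 31/110)
j=5 picked index 7: u0 ∈ [-1/22, 2/11)
j=6 picked index 7: u0 ∈ [-8/55, 9/110)
j=7 picked index 8: u0 ∈ [-1/55, 9/55)
j=8 picked index 8: u0 ∈ [-13/110, 7/110)
j=9 picked index 9: u0 ∈ [-2/55, 1/10)
intersection: [3/55, 7/110)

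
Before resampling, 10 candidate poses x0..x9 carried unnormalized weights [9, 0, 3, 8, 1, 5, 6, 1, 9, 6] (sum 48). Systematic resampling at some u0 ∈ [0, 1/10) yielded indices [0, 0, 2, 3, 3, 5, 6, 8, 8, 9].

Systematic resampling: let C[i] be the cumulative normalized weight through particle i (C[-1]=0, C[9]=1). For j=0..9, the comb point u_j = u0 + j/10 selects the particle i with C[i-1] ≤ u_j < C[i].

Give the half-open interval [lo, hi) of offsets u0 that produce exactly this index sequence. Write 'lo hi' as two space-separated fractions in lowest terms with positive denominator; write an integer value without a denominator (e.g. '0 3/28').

C = [3/16, 3/16, 1/4, 5/12, 7/16, 13/24, 2/3, 11/16, 7/8, 1]
j=0 picked index 0: u0 ∈ [0, 3/16)
j=1 picked index 0: u0 ∈ [-1/10, 7/80)
j=2 picked index 2: u0 ∈ [-1/80, 1/20)
j=3 picked index 3: u0 ∈ [-1/20, 7/60)
j=4 picked index 3: u0 ∈ [-3/20, 1/60)
j=5 picked index 5: u0 ∈ [-1/16, 1/24)
j=6 picked index 6: u0 ∈ [-7/120, 1/15)
j=7 picked index 8: u0 ∈ [-1/80, 7/40)
j=8 picked index 8: u0 ∈ [-9/80, 3/40)
j=9 picked index 9: u0 ∈ [-1/40, 1/10)
intersection: [0, 1/60)

0 1/60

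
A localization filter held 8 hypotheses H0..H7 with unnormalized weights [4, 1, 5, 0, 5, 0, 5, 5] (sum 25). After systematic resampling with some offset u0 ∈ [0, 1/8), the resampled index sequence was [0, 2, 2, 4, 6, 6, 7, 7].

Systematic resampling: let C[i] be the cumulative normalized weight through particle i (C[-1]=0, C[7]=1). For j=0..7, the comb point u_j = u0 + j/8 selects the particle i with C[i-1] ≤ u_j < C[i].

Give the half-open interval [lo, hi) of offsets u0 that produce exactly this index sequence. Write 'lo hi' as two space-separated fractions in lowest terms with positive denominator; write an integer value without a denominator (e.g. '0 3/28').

C = [4/25, 1/5, 2/5, 2/5, 3/5, 3/5, 4/5, 1]
j=0 picked index 0: u0 ∈ [0, 4/25)
j=1 picked index 2: u0 ∈ [3/40, 11/40)
j=2 picked index 2: u0 ∈ [-1/20, 3/20)
j=3 picked index 4: u0 ∈ [1/40, 9/40)
j=4 picked index 6: u0 ∈ [1/10, 3/10)
j=5 picked index 6: u0 ∈ [-1/40, 7/40)
j=6 picked index 7: u0 ∈ [1/20, 1/4)
j=7 picked index 7: u0 ∈ [-3/40, 1/8)
intersection: [1/10, 1/8)

1/10 1/8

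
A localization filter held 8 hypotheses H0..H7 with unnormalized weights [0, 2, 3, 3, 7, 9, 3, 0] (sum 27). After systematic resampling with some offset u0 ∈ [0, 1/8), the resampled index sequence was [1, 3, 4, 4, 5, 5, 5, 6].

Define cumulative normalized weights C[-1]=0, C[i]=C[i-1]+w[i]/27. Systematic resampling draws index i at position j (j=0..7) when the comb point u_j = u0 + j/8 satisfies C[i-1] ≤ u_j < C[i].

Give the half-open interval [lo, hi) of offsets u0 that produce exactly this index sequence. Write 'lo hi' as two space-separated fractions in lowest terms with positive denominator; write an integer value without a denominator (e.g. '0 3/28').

C = [0, 2/27, 5/27, 8/27, 5/9, 8/9, 1, 1]
j=0 picked index 1: u0 ∈ [0, 2/27)
j=1 picked index 3: u0 ∈ [13/216, 37/216)
j=2 picked index 4: u0 ∈ [5/108, 11/36)
j=3 picked index 4: u0 ∈ [-17/216, 13/72)
j=4 picked index 5: u0 ∈ [1/18, 7/18)
j=5 picked index 5: u0 ∈ [-5/72, 19/72)
j=6 picked index 5: u0 ∈ [-7/36, 5/36)
j=7 picked index 6: u0 ∈ [1/72, 1/8)
intersection: [13/216, 2/27)

13/216 2/27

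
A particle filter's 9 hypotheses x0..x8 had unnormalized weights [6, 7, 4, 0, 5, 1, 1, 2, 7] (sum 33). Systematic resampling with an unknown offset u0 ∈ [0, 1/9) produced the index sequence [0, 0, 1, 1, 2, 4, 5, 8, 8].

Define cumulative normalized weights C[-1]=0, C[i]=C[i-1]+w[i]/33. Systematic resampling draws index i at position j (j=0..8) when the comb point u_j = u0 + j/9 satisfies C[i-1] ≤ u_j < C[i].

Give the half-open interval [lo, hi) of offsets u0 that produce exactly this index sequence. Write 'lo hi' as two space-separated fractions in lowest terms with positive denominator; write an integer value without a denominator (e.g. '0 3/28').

C = [2/11, 13/33, 17/33, 17/33, 2/3, 23/33, 8/11, 26/33, 1]
j=0 picked index 0: u0 ∈ [0, 2/11)
j=1 picked index 0: u0 ∈ [-1/9, 7/99)
j=2 picked index 1: u0 ∈ [-4/99, 17/99)
j=3 picked index 1: u0 ∈ [-5/33, 2/33)
j=4 picked index 2: u0 ∈ [-5/99, 7/99)
j=5 picked index 4: u0 ∈ [-4/99, 1/9)
j=6 picked index 5: u0 ∈ [0, 1/33)
j=7 picked index 8: u0 ∈ [1/99, 2/9)
j=8 picked index 8: u0 ∈ [-10/99, 1/9)
intersection: [1/99, 1/33)

1/99 1/33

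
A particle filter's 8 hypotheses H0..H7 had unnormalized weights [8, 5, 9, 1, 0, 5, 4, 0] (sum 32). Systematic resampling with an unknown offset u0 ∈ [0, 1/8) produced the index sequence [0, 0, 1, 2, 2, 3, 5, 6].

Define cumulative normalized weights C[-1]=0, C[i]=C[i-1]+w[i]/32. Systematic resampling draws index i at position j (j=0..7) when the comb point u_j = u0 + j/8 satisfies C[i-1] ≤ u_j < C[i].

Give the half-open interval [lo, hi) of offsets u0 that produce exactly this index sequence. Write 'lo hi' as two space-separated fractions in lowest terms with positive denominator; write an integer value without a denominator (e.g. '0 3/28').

C = [1/4, 13/32, 11/16, 23/32, 23/32, 7/8, 1, 1]
j=0 picked index 0: u0 ∈ [0, 1/4)
j=1 picked index 0: u0 ∈ [-1/8, 1/8)
j=2 picked index 1: u0 ∈ [0, 5/32)
j=3 picked index 2: u0 ∈ [1/32, 5/16)
j=4 picked index 2: u0 ∈ [-3/32, 3/16)
j=5 picked index 3: u0 ∈ [1/16, 3/32)
j=6 picked index 5: u0 ∈ [-1/32, 1/8)
j=7 picked index 6: u0 ∈ [0, 1/8)
intersection: [1/16, 3/32)

1/16 3/32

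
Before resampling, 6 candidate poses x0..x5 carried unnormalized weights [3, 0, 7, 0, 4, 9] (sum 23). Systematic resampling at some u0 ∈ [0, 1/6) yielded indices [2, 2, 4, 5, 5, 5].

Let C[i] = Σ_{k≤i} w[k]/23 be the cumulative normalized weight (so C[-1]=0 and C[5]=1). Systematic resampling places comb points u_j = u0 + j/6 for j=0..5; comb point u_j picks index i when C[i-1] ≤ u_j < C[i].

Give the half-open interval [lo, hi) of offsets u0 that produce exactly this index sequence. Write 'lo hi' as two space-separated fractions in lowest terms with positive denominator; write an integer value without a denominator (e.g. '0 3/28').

C = [3/23, 3/23, 10/23, 10/23, 14/23, 1]
j=0 picked index 2: u0 ∈ [3/23, 10/23)
j=1 picked index 2: u0 ∈ [-5/138, 37/138)
j=2 picked index 4: u0 ∈ [7/69, 19/69)
j=3 picked index 5: u0 ∈ [5/46, 1/2)
j=4 picked index 5: u0 ∈ [-4/69, 1/3)
j=5 picked index 5: u0 ∈ [-31/138, 1/6)
intersection: [3/23, 1/6)

3/23 1/6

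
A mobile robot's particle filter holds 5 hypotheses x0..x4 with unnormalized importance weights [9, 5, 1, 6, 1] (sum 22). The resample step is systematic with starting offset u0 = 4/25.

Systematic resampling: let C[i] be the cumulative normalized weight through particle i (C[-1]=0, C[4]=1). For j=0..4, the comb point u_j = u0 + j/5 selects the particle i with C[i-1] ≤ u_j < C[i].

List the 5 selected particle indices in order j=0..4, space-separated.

0 0 1 3 4

C = [9/22, 7/11, 15/22, 21/22, 1]
j=0: u_0=4/25 ∈ [0, 9/22) → index 0
j=1: u_1=9/25 ∈ [0, 9/22) → index 0
j=2: u_2=14/25 ∈ [9/22, 7/11) → index 1
j=3: u_3=19/25 ∈ [15/22, 21/22) → index 3
j=4: u_4=24/25 ∈ [21/22, 1) → index 4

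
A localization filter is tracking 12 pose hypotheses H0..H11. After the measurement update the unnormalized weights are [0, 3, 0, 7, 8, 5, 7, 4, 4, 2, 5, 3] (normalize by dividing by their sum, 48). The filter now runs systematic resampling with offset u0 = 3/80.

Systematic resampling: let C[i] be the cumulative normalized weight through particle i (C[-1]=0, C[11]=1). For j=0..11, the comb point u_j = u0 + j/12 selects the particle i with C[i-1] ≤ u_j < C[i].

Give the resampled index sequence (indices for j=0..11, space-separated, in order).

C = [0, 1/16, 1/16, 5/24, 3/8, 23/48, 5/8, 17/24, 19/24, 5/6, 15/16, 1]
j=0: u_0=3/80 ∈ [0, 1/16) → index 1
j=1: u_1=29/240 ∈ [1/16, 5/24) → index 3
j=2: u_2=49/240 ∈ [1/16, 5/24) → index 3
j=3: u_3=23/80 ∈ [5/24, 3/8) → index 4
j=4: u_4=89/240 ∈ [5/24, 3/8) → index 4
j=5: u_5=109/240 ∈ [3/8, 23/48) → index 5
j=6: u_6=43/80 ∈ [23/48, 5/8) → index 6
j=7: u_7=149/240 ∈ [23/48, 5/8) → index 6
j=8: u_8=169/240 ∈ [5/8, 17/24) → index 7
j=9: u_9=63/80 ∈ [17/24, 19/24) → index 8
j=10: u_10=209/240 ∈ [5/6, 15/16) → index 10
j=11: u_11=229/240 ∈ [15/16, 1) → index 11

1 3 3 4 4 5 6 6 7 8 10 11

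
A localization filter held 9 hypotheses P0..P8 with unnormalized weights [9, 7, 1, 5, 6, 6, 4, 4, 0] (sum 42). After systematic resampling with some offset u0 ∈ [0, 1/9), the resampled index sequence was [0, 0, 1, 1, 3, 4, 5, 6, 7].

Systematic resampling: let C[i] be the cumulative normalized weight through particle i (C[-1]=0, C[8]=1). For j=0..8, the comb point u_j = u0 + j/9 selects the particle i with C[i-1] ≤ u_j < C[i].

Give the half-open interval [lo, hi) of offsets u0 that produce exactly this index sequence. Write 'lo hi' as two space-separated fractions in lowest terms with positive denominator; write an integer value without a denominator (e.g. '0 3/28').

2/63 1/21

C = [3/14, 8/21, 17/42, 11/21, 2/3, 17/21, 19/21, 1, 1]
j=0 picked index 0: u0 ∈ [0, 3/14)
j=1 picked index 0: u0 ∈ [-1/9, 13/126)
j=2 picked index 1: u0 ∈ [-1/126, 10/63)
j=3 picked index 1: u0 ∈ [-5/42, 1/21)
j=4 picked index 3: u0 ∈ [-5/126, 5/63)
j=5 picked index 4: u0 ∈ [-2/63, 1/9)
j=6 picked index 5: u0 ∈ [0, 1/7)
j=7 picked index 6: u0 ∈ [2/63, 8/63)
j=8 picked index 7: u0 ∈ [1/63, 1/9)
intersection: [2/63, 1/21)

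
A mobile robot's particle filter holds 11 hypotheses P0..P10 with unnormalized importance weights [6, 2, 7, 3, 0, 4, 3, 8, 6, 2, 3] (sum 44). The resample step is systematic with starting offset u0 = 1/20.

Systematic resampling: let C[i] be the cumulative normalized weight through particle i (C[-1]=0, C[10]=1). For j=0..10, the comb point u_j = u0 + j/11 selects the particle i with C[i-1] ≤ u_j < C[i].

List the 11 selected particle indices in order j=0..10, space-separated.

C = [3/22, 2/11, 15/44, 9/22, 9/22, 1/2, 25/44, 3/4, 39/44, 41/44, 1]
j=0: u_0=1/20 ∈ [0, 3/22) → index 0
j=1: u_1=31/220 ∈ [3/22, 2/11) → index 1
j=2: u_2=51/220 ∈ [2/11, 15/44) → index 2
j=3: u_3=71/220 ∈ [2/11, 15/44) → index 2
j=4: u_4=91/220 ∈ [9/22, 1/2) → index 5
j=5: u_5=111/220 ∈ [1/2, 25/44) → index 6
j=6: u_6=131/220 ∈ [25/44, 3/4) → index 7
j=7: u_7=151/220 ∈ [25/44, 3/4) → index 7
j=8: u_8=171/220 ∈ [3/4, 39/44) → index 8
j=9: u_9=191/220 ∈ [3/4, 39/44) → index 8
j=10: u_10=211/220 ∈ [41/44, 1) → index 10

0 1 2 2 5 6 7 7 8 8 10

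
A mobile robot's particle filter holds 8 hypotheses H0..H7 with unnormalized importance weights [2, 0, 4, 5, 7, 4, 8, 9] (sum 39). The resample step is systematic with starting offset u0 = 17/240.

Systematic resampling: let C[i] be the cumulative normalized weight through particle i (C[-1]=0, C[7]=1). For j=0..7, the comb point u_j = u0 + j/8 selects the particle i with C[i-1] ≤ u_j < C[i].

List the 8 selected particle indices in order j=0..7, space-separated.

2 3 4 4 6 6 7 7

C = [2/39, 2/39, 2/13, 11/39, 6/13, 22/39, 10/13, 1]
j=0: u_0=17/240 ∈ [2/39, 2/13) → index 2
j=1: u_1=47/240 ∈ [2/13, 11/39) → index 3
j=2: u_2=77/240 ∈ [11/39, 6/13) → index 4
j=3: u_3=107/240 ∈ [11/39, 6/13) → index 4
j=4: u_4=137/240 ∈ [22/39, 10/13) → index 6
j=5: u_5=167/240 ∈ [22/39, 10/13) → index 6
j=6: u_6=197/240 ∈ [10/13, 1) → index 7
j=7: u_7=227/240 ∈ [10/13, 1) → index 7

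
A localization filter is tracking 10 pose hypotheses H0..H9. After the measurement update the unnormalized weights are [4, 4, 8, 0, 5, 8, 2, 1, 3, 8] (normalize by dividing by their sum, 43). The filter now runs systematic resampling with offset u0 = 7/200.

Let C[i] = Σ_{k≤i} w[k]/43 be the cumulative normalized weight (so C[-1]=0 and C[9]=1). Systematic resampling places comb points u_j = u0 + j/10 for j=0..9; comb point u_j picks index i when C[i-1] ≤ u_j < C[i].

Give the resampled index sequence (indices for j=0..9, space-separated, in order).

C = [4/43, 8/43, 16/43, 16/43, 21/43, 29/43, 31/43, 32/43, 35/43, 1]
j=0: u_0=7/200 ∈ [0, 4/43) → index 0
j=1: u_1=27/200 ∈ [4/43, 8/43) → index 1
j=2: u_2=47/200 ∈ [8/43, 16/43) → index 2
j=3: u_3=67/200 ∈ [8/43, 16/43) → index 2
j=4: u_4=87/200 ∈ [16/43, 21/43) → index 4
j=5: u_5=107/200 ∈ [21/43, 29/43) → index 5
j=6: u_6=127/200 ∈ [21/43, 29/43) → index 5
j=7: u_7=147/200 ∈ [31/43, 32/43) → index 7
j=8: u_8=167/200 ∈ [35/43, 1) → index 9
j=9: u_9=187/200 ∈ [35/43, 1) → index 9

0 1 2 2 4 5 5 7 9 9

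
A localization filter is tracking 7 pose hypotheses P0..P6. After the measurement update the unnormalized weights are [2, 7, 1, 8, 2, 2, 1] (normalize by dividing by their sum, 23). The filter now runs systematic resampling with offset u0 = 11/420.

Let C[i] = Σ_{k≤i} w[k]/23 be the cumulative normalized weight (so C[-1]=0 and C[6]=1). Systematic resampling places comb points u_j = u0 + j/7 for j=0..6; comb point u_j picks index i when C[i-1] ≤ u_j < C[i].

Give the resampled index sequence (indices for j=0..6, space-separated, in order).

C = [2/23, 9/23, 10/23, 18/23, 20/23, 22/23, 1]
j=0: u_0=11/420 ∈ [0, 2/23) → index 0
j=1: u_1=71/420 ∈ [2/23, 9/23) → index 1
j=2: u_2=131/420 ∈ [2/23, 9/23) → index 1
j=3: u_3=191/420 ∈ [10/23, 18/23) → index 3
j=4: u_4=251/420 ∈ [10/23, 18/23) → index 3
j=5: u_5=311/420 ∈ [10/23, 18/23) → index 3
j=6: u_6=53/60 ∈ [20/23, 22/23) → index 5

0 1 1 3 3 3 5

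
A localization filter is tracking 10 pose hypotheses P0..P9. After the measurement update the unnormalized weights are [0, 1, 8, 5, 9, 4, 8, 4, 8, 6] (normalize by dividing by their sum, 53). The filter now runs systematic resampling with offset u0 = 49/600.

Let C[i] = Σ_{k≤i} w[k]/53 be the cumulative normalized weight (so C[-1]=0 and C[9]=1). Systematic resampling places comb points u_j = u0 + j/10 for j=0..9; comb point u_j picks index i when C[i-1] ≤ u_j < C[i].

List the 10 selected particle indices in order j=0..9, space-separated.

2 3 4 4 5 6 7 8 8 9

C = [0, 1/53, 9/53, 14/53, 23/53, 27/53, 35/53, 39/53, 47/53, 1]
j=0: u_0=49/600 ∈ [1/53, 9/53) → index 2
j=1: u_1=109/600 ∈ [9/53, 14/53) → index 3
j=2: u_2=169/600 ∈ [14/53, 23/53) → index 4
j=3: u_3=229/600 ∈ [14/53, 23/53) → index 4
j=4: u_4=289/600 ∈ [23/53, 27/53) → index 5
j=5: u_5=349/600 ∈ [27/53, 35/53) → index 6
j=6: u_6=409/600 ∈ [35/53, 39/53) → index 7
j=7: u_7=469/600 ∈ [39/53, 47/53) → index 8
j=8: u_8=529/600 ∈ [39/53, 47/53) → index 8
j=9: u_9=589/600 ∈ [47/53, 1) → index 9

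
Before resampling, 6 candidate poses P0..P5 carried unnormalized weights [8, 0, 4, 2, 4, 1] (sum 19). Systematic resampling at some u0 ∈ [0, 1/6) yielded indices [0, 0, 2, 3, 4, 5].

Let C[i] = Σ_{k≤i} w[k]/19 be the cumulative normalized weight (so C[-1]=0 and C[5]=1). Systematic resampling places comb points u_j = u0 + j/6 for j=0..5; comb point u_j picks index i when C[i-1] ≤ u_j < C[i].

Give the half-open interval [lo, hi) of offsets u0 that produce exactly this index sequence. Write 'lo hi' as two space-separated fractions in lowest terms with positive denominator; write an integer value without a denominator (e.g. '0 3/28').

C = [8/19, 8/19, 12/19, 14/19, 18/19, 1]
j=0 picked index 0: u0 ∈ [0, 8/19)
j=1 picked index 0: u0 ∈ [-1/6, 29/114)
j=2 picked index 2: u0 ∈ [5/57, 17/57)
j=3 picked index 3: u0 ∈ [5/38, 9/38)
j=4 picked index 4: u0 ∈ [4/57, 16/57)
j=5 picked index 5: u0 ∈ [13/114, 1/6)
intersection: [5/38, 1/6)

5/38 1/6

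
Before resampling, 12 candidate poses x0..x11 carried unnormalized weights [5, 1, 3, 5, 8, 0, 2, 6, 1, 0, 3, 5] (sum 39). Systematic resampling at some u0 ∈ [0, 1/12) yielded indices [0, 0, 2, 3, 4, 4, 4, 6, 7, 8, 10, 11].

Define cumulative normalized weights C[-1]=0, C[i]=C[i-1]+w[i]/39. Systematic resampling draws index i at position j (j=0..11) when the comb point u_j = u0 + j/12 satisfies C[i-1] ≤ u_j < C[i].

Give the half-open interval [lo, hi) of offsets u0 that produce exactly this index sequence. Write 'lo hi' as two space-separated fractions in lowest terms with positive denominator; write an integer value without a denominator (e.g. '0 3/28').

1/39 5/156

C = [5/39, 2/13, 3/13, 14/39, 22/39, 22/39, 8/13, 10/13, 31/39, 31/39, 34/39, 1]
j=0 picked index 0: u0 ∈ [0, 5/39)
j=1 picked index 0: u0 ∈ [-1/12, 7/156)
j=2 picked index 2: u0 ∈ [-1/78, 5/78)
j=3 picked index 3: u0 ∈ [-1/52, 17/156)
j=4 picked index 4: u0 ∈ [1/39, 3/13)
j=5 picked index 4: u0 ∈ [-3/52, 23/156)
j=6 picked index 4: u0 ∈ [-11/78, 5/78)
j=7 picked index 6: u0 ∈ [-1/52, 5/156)
j=8 picked index 7: u0 ∈ [-2/39, 4/39)
j=9 picked index 8: u0 ∈ [1/52, 7/156)
j=10 picked index 10: u0 ∈ [-1/26, 1/26)
j=11 picked index 11: u0 ∈ [-7/156, 1/12)
intersection: [1/39, 5/156)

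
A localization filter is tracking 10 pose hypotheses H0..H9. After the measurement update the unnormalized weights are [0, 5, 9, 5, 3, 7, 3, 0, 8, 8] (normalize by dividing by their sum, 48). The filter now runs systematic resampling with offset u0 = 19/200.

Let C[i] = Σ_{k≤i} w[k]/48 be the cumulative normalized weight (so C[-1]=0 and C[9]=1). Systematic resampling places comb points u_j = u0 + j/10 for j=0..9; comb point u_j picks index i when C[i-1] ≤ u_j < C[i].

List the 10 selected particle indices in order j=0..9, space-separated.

1 2 3 3 5 5 8 8 9 9

C = [0, 5/48, 7/24, 19/48, 11/24, 29/48, 2/3, 2/3, 5/6, 1]
j=0: u_0=19/200 ∈ [0, 5/48) → index 1
j=1: u_1=39/200 ∈ [5/48, 7/24) → index 2
j=2: u_2=59/200 ∈ [7/24, 19/48) → index 3
j=3: u_3=79/200 ∈ [7/24, 19/48) → index 3
j=4: u_4=99/200 ∈ [11/24, 29/48) → index 5
j=5: u_5=119/200 ∈ [11/24, 29/48) → index 5
j=6: u_6=139/200 ∈ [2/3, 5/6) → index 8
j=7: u_7=159/200 ∈ [2/3, 5/6) → index 8
j=8: u_8=179/200 ∈ [5/6, 1) → index 9
j=9: u_9=199/200 ∈ [5/6, 1) → index 9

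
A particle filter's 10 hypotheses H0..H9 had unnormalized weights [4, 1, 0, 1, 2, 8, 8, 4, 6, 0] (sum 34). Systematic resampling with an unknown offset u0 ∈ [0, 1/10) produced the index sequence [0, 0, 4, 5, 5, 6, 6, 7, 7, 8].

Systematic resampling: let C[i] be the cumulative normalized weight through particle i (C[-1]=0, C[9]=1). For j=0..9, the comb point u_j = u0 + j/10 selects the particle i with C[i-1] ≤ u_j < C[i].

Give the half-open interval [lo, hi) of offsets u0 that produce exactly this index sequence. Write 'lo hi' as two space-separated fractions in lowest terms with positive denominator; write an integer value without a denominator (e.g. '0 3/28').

C = [2/17, 5/34, 5/34, 3/17, 4/17, 8/17, 12/17, 14/17, 1, 1]
j=0 picked index 0: u0 ∈ [0, 2/17)
j=1 picked index 0: u0 ∈ [-1/10, 3/170)
j=2 picked index 4: u0 ∈ [-2/85, 3/85)
j=3 picked index 5: u0 ∈ [-11/170, 29/170)
j=4 picked index 5: u0 ∈ [-14/85, 6/85)
j=5 picked index 6: u0 ∈ [-1/34, 7/34)
j=6 picked index 6: u0 ∈ [-11/85, 9/85)
j=7 picked index 7: u0 ∈ [1/170, 21/170)
j=8 picked index 7: u0 ∈ [-8/85, 2/85)
j=9 picked index 8: u0 ∈ [-13/170, 1/10)
intersection: [1/170, 3/170)

1/170 3/170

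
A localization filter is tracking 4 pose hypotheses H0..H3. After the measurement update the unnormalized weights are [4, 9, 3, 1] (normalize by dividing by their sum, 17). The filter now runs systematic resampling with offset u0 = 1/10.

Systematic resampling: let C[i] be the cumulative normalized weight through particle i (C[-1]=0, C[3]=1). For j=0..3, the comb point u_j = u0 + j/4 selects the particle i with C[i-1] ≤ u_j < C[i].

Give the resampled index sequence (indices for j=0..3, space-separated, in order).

C = [4/17, 13/17, 16/17, 1]
j=0: u_0=1/10 ∈ [0, 4/17) → index 0
j=1: u_1=7/20 ∈ [4/17, 13/17) → index 1
j=2: u_2=3/5 ∈ [4/17, 13/17) → index 1
j=3: u_3=17/20 ∈ [13/17, 16/17) → index 2

0 1 1 2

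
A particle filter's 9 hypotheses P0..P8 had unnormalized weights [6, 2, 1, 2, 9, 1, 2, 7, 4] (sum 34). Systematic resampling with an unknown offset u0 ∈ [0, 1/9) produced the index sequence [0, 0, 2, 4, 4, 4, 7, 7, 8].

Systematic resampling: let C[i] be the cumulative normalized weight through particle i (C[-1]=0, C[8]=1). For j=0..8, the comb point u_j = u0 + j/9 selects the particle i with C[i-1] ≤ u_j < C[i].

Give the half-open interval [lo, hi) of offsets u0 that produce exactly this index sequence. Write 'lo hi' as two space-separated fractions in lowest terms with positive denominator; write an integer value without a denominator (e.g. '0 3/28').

C = [3/17, 4/17, 9/34, 11/34, 10/17, 21/34, 23/34, 15/17, 1]
j=0 picked index 0: u0 ∈ [0, 3/17)
j=1 picked index 0: u0 ∈ [-1/9, 10/153)
j=2 picked index 2: u0 ∈ [2/153, 13/306)
j=3 picked index 4: u0 ∈ [-1/102, 13/51)
j=4 picked index 4: u0 ∈ [-37/306, 22/153)
j=5 picked index 4: u0 ∈ [-71/306, 5/153)
j=6 picked index 7: u0 ∈ [1/102, 11/51)
j=7 picked index 7: u0 ∈ [-31/306, 16/153)
j=8 picked index 8: u0 ∈ [-1/153, 1/9)
intersection: [2/153, 5/153)

2/153 5/153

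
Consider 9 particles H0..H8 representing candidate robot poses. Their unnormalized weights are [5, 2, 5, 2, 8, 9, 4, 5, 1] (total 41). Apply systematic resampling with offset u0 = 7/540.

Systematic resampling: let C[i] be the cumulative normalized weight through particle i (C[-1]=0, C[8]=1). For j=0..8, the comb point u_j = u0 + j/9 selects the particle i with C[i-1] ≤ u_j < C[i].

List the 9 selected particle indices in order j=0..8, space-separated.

C = [5/41, 7/41, 12/41, 14/41, 22/41, 31/41, 35/41, 40/41, 1]
j=0: u_0=7/540 ∈ [0, 5/41) → index 0
j=1: u_1=67/540 ∈ [5/41, 7/41) → index 1
j=2: u_2=127/540 ∈ [7/41, 12/41) → index 2
j=3: u_3=187/540 ∈ [14/41, 22/41) → index 4
j=4: u_4=247/540 ∈ [14/41, 22/41) → index 4
j=5: u_5=307/540 ∈ [22/41, 31/41) → index 5
j=6: u_6=367/540 ∈ [22/41, 31/41) → index 5
j=7: u_7=427/540 ∈ [31/41, 35/41) → index 6
j=8: u_8=487/540 ∈ [35/41, 40/41) → index 7

0 1 2 4 4 5 5 6 7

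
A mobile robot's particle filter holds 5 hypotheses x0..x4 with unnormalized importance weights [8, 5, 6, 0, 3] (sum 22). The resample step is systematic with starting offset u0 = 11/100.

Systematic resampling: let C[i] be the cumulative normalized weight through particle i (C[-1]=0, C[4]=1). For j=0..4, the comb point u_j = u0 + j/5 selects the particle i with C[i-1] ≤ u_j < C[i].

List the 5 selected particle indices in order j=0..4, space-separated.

0 0 1 2 4

C = [4/11, 13/22, 19/22, 19/22, 1]
j=0: u_0=11/100 ∈ [0, 4/11) → index 0
j=1: u_1=31/100 ∈ [0, 4/11) → index 0
j=2: u_2=51/100 ∈ [4/11, 13/22) → index 1
j=3: u_3=71/100 ∈ [13/22, 19/22) → index 2
j=4: u_4=91/100 ∈ [19/22, 1) → index 4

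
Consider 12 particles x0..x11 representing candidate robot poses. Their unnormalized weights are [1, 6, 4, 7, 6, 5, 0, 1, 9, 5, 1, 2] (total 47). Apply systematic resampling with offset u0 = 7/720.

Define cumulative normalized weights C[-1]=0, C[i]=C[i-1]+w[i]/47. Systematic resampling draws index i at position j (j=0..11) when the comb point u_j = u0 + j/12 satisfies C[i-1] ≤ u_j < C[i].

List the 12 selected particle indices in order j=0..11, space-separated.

0 1 2 3 3 4 4 5 8 8 9 9

C = [1/47, 7/47, 11/47, 18/47, 24/47, 29/47, 29/47, 30/47, 39/47, 44/47, 45/47, 1]
j=0: u_0=7/720 ∈ [0, 1/47) → index 0
j=1: u_1=67/720 ∈ [1/47, 7/47) → index 1
j=2: u_2=127/720 ∈ [7/47, 11/47) → index 2
j=3: u_3=187/720 ∈ [11/47, 18/47) → index 3
j=4: u_4=247/720 ∈ [11/47, 18/47) → index 3
j=5: u_5=307/720 ∈ [18/47, 24/47) → index 4
j=6: u_6=367/720 ∈ [18/47, 24/47) → index 4
j=7: u_7=427/720 ∈ [24/47, 29/47) → index 5
j=8: u_8=487/720 ∈ [30/47, 39/47) → index 8
j=9: u_9=547/720 ∈ [30/47, 39/47) → index 8
j=10: u_10=607/720 ∈ [39/47, 44/47) → index 9
j=11: u_11=667/720 ∈ [39/47, 44/47) → index 9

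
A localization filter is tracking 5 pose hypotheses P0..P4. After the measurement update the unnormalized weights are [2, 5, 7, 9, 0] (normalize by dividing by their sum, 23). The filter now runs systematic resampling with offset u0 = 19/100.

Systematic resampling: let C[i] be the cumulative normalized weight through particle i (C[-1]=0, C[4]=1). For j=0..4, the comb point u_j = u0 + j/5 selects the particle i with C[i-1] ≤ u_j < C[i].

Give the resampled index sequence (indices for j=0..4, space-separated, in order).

1 2 2 3 3

C = [2/23, 7/23, 14/23, 1, 1]
j=0: u_0=19/100 ∈ [2/23, 7/23) → index 1
j=1: u_1=39/100 ∈ [7/23, 14/23) → index 2
j=2: u_2=59/100 ∈ [7/23, 14/23) → index 2
j=3: u_3=79/100 ∈ [14/23, 1) → index 3
j=4: u_4=99/100 ∈ [14/23, 1) → index 3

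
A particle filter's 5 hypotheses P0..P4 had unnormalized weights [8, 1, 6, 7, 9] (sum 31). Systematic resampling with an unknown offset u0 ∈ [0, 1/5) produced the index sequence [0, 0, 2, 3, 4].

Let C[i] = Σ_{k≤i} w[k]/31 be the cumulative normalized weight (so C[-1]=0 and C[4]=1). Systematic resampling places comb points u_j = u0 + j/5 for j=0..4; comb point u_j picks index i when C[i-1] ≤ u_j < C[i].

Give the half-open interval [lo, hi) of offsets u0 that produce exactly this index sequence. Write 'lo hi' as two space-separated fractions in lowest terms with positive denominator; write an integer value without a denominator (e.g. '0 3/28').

0 9/155

C = [8/31, 9/31, 15/31, 22/31, 1]
j=0 picked index 0: u0 ∈ [0, 8/31)
j=1 picked index 0: u0 ∈ [-1/5, 9/155)
j=2 picked index 2: u0 ∈ [-17/155, 13/155)
j=3 picked index 3: u0 ∈ [-18/155, 17/155)
j=4 picked index 4: u0 ∈ [-14/155, 1/5)
intersection: [0, 9/155)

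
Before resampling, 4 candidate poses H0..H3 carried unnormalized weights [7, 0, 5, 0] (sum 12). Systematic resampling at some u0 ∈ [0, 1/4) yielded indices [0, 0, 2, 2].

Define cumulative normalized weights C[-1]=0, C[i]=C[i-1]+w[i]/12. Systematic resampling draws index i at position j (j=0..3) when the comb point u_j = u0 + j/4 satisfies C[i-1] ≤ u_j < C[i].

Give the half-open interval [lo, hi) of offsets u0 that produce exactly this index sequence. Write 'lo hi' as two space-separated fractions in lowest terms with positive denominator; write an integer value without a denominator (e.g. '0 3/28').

C = [7/12, 7/12, 1, 1]
j=0 picked index 0: u0 ∈ [0, 7/12)
j=1 picked index 0: u0 ∈ [-1/4, 1/3)
j=2 picked index 2: u0 ∈ [1/12, 1/2)
j=3 picked index 2: u0 ∈ [-1/6, 1/4)
intersection: [1/12, 1/4)

1/12 1/4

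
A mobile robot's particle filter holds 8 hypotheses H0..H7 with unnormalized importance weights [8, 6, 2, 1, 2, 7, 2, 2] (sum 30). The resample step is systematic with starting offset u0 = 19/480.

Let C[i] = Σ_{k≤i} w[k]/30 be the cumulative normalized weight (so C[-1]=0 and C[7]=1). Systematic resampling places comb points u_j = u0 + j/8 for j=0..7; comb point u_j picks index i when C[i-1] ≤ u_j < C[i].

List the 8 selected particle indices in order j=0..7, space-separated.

C = [4/15, 7/15, 8/15, 17/30, 19/30, 13/15, 14/15, 1]
j=0: u_0=19/480 ∈ [0, 4/15) → index 0
j=1: u_1=79/480 ∈ [0, 4/15) → index 0
j=2: u_2=139/480 ∈ [4/15, 7/15) → index 1
j=3: u_3=199/480 ∈ [4/15, 7/15) → index 1
j=4: u_4=259/480 ∈ [8/15, 17/30) → index 3
j=5: u_5=319/480 ∈ [19/30, 13/15) → index 5
j=6: u_6=379/480 ∈ [19/30, 13/15) → index 5
j=7: u_7=439/480 ∈ [13/15, 14/15) → index 6

0 0 1 1 3 5 5 6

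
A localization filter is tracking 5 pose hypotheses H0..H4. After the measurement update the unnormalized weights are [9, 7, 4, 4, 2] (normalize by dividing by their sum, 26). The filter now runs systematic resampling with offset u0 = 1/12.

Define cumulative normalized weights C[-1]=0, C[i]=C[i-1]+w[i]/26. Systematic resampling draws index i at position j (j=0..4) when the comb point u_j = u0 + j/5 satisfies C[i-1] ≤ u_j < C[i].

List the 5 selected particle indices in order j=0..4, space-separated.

C = [9/26, 8/13, 10/13, 12/13, 1]
j=0: u_0=1/12 ∈ [0, 9/26) → index 0
j=1: u_1=17/60 ∈ [0, 9/26) → index 0
j=2: u_2=29/60 ∈ [9/26, 8/13) → index 1
j=3: u_3=41/60 ∈ [8/13, 10/13) → index 2
j=4: u_4=53/60 ∈ [10/13, 12/13) → index 3

0 0 1 2 3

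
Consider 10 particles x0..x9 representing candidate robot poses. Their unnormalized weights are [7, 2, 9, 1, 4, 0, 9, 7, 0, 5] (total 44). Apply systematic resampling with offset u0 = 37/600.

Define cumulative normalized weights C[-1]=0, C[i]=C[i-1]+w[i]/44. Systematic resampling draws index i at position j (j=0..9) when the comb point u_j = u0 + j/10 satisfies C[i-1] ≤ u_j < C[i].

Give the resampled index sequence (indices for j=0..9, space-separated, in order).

0 1 2 2 4 6 6 7 7 9

C = [7/44, 9/44, 9/22, 19/44, 23/44, 23/44, 8/11, 39/44, 39/44, 1]
j=0: u_0=37/600 ∈ [0, 7/44) → index 0
j=1: u_1=97/600 ∈ [7/44, 9/44) → index 1
j=2: u_2=157/600 ∈ [9/44, 9/22) → index 2
j=3: u_3=217/600 ∈ [9/44, 9/22) → index 2
j=4: u_4=277/600 ∈ [19/44, 23/44) → index 4
j=5: u_5=337/600 ∈ [23/44, 8/11) → index 6
j=6: u_6=397/600 ∈ [23/44, 8/11) → index 6
j=7: u_7=457/600 ∈ [8/11, 39/44) → index 7
j=8: u_8=517/600 ∈ [8/11, 39/44) → index 7
j=9: u_9=577/600 ∈ [39/44, 1) → index 9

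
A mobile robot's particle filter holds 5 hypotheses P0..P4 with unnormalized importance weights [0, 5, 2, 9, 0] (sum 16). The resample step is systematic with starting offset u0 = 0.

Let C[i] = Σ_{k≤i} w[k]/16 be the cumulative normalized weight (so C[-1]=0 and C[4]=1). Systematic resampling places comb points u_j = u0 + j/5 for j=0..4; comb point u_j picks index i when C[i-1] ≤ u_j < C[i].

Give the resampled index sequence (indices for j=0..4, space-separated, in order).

1 1 2 3 3

C = [0, 5/16, 7/16, 1, 1]
j=0: u_0=0 ∈ [0, 5/16) → index 1
j=1: u_1=1/5 ∈ [0, 5/16) → index 1
j=2: u_2=2/5 ∈ [5/16, 7/16) → index 2
j=3: u_3=3/5 ∈ [7/16, 1) → index 3
j=4: u_4=4/5 ∈ [7/16, 1) → index 3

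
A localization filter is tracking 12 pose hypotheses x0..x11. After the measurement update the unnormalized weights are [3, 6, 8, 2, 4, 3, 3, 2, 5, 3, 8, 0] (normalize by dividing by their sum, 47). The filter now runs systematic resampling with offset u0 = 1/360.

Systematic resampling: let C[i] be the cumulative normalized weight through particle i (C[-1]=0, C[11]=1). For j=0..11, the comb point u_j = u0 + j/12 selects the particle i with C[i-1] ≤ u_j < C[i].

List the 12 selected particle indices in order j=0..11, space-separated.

0 1 1 2 2 4 5 6 8 8 10 10

C = [3/47, 9/47, 17/47, 19/47, 23/47, 26/47, 29/47, 31/47, 36/47, 39/47, 1, 1]
j=0: u_0=1/360 ∈ [0, 3/47) → index 0
j=1: u_1=31/360 ∈ [3/47, 9/47) → index 1
j=2: u_2=61/360 ∈ [3/47, 9/47) → index 1
j=3: u_3=91/360 ∈ [9/47, 17/47) → index 2
j=4: u_4=121/360 ∈ [9/47, 17/47) → index 2
j=5: u_5=151/360 ∈ [19/47, 23/47) → index 4
j=6: u_6=181/360 ∈ [23/47, 26/47) → index 5
j=7: u_7=211/360 ∈ [26/47, 29/47) → index 6
j=8: u_8=241/360 ∈ [31/47, 36/47) → index 8
j=9: u_9=271/360 ∈ [31/47, 36/47) → index 8
j=10: u_10=301/360 ∈ [39/47, 1) → index 10
j=11: u_11=331/360 ∈ [39/47, 1) → index 10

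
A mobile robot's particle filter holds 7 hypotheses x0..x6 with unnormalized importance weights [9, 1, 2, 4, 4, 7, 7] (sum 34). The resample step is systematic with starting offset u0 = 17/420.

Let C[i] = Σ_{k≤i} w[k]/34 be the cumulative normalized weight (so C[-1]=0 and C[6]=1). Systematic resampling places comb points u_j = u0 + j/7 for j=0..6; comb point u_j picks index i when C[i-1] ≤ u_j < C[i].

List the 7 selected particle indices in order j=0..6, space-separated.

0 0 2 3 5 5 6

C = [9/34, 5/17, 6/17, 8/17, 10/17, 27/34, 1]
j=0: u_0=17/420 ∈ [0, 9/34) → index 0
j=1: u_1=11/60 ∈ [0, 9/34) → index 0
j=2: u_2=137/420 ∈ [5/17, 6/17) → index 2
j=3: u_3=197/420 ∈ [6/17, 8/17) → index 3
j=4: u_4=257/420 ∈ [10/17, 27/34) → index 5
j=5: u_5=317/420 ∈ [10/17, 27/34) → index 5
j=6: u_6=377/420 ∈ [27/34, 1) → index 6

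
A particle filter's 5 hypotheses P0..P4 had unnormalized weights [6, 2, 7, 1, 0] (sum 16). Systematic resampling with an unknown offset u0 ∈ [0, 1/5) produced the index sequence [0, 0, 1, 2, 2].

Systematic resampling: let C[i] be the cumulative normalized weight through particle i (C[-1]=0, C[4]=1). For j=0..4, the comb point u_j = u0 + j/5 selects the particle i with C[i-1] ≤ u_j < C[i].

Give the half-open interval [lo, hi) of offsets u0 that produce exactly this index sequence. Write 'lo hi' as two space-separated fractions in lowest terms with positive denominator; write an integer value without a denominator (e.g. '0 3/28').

0 1/10

C = [3/8, 1/2, 15/16, 1, 1]
j=0 picked index 0: u0 ∈ [0, 3/8)
j=1 picked index 0: u0 ∈ [-1/5, 7/40)
j=2 picked index 1: u0 ∈ [-1/40, 1/10)
j=3 picked index 2: u0 ∈ [-1/10, 27/80)
j=4 picked index 2: u0 ∈ [-3/10, 11/80)
intersection: [0, 1/10)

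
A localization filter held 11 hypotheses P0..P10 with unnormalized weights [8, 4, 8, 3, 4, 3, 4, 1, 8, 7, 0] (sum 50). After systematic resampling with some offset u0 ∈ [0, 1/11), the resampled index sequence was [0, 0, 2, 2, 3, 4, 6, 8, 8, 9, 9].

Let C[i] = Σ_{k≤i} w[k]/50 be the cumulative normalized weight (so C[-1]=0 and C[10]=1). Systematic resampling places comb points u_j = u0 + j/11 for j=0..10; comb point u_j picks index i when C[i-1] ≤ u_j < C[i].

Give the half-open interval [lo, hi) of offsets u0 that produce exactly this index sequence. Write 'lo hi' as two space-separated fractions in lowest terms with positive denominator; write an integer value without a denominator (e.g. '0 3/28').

C = [4/25, 6/25, 2/5, 23/50, 27/50, 3/5, 17/25, 7/10, 43/50, 1, 1]
j=0 picked index 0: u0 ∈ [0, 4/25)
j=1 picked index 0: u0 ∈ [-1/11, 19/275)
j=2 picked index 2: u0 ∈ [16/275, 12/55)
j=3 picked index 2: u0 ∈ [-9/275, 7/55)
j=4 picked index 3: u0 ∈ [2/55, 53/550)
j=5 picked index 4: u0 ∈ [3/550, 47/550)
j=6 picked index 6: u0 ∈ [3/55, 37/275)
j=7 picked index 8: u0 ∈ [7/110, 123/550)
j=8 picked index 8: u0 ∈ [-3/110, 73/550)
j=9 picked index 9: u0 ∈ [23/550, 2/11)
j=10 picked index 9: u0 ∈ [-27/550, 1/11)
intersection: [7/110, 19/275)

7/110 19/275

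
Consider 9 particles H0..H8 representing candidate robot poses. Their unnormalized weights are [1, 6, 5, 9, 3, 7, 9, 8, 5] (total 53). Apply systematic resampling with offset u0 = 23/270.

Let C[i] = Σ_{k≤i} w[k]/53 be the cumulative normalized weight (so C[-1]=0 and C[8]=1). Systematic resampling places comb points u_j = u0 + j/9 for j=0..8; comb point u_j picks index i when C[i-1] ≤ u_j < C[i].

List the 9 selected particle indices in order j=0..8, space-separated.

C = [1/53, 7/53, 12/53, 21/53, 24/53, 31/53, 40/53, 48/53, 1]
j=0: u_0=23/270 ∈ [1/53, 7/53) → index 1
j=1: u_1=53/270 ∈ [7/53, 12/53) → index 2
j=2: u_2=83/270 ∈ [12/53, 21/53) → index 3
j=3: u_3=113/270 ∈ [21/53, 24/53) → index 4
j=4: u_4=143/270 ∈ [24/53, 31/53) → index 5
j=5: u_5=173/270 ∈ [31/53, 40/53) → index 6
j=6: u_6=203/270 ∈ [31/53, 40/53) → index 6
j=7: u_7=233/270 ∈ [40/53, 48/53) → index 7
j=8: u_8=263/270 ∈ [48/53, 1) → index 8

1 2 3 4 5 6 6 7 8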